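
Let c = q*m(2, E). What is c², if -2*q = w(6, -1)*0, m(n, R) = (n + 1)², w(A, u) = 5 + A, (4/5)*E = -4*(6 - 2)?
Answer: 0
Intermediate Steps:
E = -20 (E = 5*(-4*(6 - 2))/4 = 5*(-4*4)/4 = (5/4)*(-16) = -20)
m(n, R) = (1 + n)²
q = 0 (q = -(5 + 6)*0/2 = -11*0/2 = -½*0 = 0)
c = 0 (c = 0*(1 + 2)² = 0*3² = 0*9 = 0)
c² = 0² = 0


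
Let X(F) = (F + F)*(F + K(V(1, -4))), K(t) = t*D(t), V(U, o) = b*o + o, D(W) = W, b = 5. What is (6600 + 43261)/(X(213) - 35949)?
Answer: 49861/300165 ≈ 0.16611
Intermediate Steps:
V(U, o) = 6*o (V(U, o) = 5*o + o = 6*o)
K(t) = t² (K(t) = t*t = t²)
X(F) = 2*F*(576 + F) (X(F) = (F + F)*(F + (6*(-4))²) = (2*F)*(F + (-24)²) = (2*F)*(F + 576) = (2*F)*(576 + F) = 2*F*(576 + F))
(6600 + 43261)/(X(213) - 35949) = (6600 + 43261)/(2*213*(576 + 213) - 35949) = 49861/(2*213*789 - 35949) = 49861/(336114 - 35949) = 49861/300165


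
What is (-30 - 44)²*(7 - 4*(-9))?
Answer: 235468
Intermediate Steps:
(-30 - 44)²*(7 - 4*(-9)) = (-74)²*(7 + 36) = 5476*43 = 235468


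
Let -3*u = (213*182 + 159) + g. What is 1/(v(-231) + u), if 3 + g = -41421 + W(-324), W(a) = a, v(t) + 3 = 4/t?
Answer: 231/216674 ≈ 0.0010661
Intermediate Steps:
v(t) = -3 + 4/t
g = -41748 (g = -3 + (-41421 - 324) = -3 - 41745 = -41748)
u = 941 (u = -((213*182 + 159) - 41748)/3 = -((38766 + 159) - 41748)/3 = -(38925 - 41748)/3 = -⅓*(-2823) = 941)
1/(v(-231) + u) = 1/((-3 + 4/(-231)) + 941) = 1/((-3 + 4*(-1/231)) + 941) = 1/((-3 - 4/231) + 941) = 1/(-697/231 + 941) = 1/(216674/231) = 231/216674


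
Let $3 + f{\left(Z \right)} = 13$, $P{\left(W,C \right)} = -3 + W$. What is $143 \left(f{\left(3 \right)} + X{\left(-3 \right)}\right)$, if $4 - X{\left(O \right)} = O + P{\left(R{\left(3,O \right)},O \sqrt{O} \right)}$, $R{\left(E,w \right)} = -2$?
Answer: $3146$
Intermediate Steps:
$f{\left(Z \right)} = 10$ ($f{\left(Z \right)} = -3 + 13 = 10$)
$X{\left(O \right)} = 9 - O$ ($X{\left(O \right)} = 4 - \left(O - 5\right) = 4 - \left(-5 + O\right) = 9 - O$)
$143 \left(f{\left(3 \right)} + X{\left(-3 \right)}\right) = 143 \left(10 + \left(9 - -3\right)\right) = 143 \left(10 + \left(9 + 3\right)\right) = 143 \left(10 + 12\right) = 143 \cdot 22 = 3146$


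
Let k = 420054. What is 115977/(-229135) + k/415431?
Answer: 16022877401/31729927395 ≈ 0.50498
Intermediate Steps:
115977/(-229135) + k/415431 = 115977/(-229135) + 420054/415431 = 115977*(-1/229135) + 420054*(1/415431) = -115977/229135 + 140018/138477 = 16022877401/31729927395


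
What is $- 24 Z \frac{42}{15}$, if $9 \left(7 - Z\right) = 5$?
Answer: $- \frac{6496}{15} \approx -433.07$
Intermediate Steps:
$Z = \frac{58}{9}$ ($Z = 7 - \frac{5}{9} = \frac{58}{9} \approx 6.4444$)
$- 24 Z \frac{42}{15} = \left(-24\right) \frac{58}{9} \cdot \frac{42}{15} = - \frac{464 \cdot 42 \cdot \frac{1}{15}}{3} = \left(- \frac{464}{3}\right) \frac{14}{5} = - \frac{6496}{15}$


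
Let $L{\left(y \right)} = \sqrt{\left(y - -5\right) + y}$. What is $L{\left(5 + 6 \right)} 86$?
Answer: $258 \sqrt{3} \approx 446.87$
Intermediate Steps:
$L{\left(y \right)} = \sqrt{5 + 2 y}$ ($L{\left(y \right)} = \sqrt{\left(y + 5\right) + y} = \sqrt{\left(5 + y\right) + y} = \sqrt{5 + 2 y}$)
$L{\left(5 + 6 \right)} 86 = \sqrt{5 + 2 \left(5 + 6\right)} 86 = \sqrt{5 + 2 \cdot 11} \cdot 86 = \sqrt{5 + 22} \cdot 86 = \sqrt{27} \cdot 86 = 3 \sqrt{3} \cdot 86 = 258 \sqrt{3}$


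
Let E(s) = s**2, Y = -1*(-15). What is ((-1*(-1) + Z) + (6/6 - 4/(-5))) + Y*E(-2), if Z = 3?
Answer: 329/5 ≈ 65.800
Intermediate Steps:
Y = 15
((-1*(-1) + Z) + (6/6 - 4/(-5))) + Y*E(-2) = ((-1*(-1) + 3) + (6/6 - 4/(-5))) + 15*(-2)**2 = ((1 + 3) + (6*(1/6) - 4*(-1/5))) + 15*4 = (4 + (1 + 4/5)) + 60 = (4 + 9/5) + 60 = 29/5 + 60 = 329/5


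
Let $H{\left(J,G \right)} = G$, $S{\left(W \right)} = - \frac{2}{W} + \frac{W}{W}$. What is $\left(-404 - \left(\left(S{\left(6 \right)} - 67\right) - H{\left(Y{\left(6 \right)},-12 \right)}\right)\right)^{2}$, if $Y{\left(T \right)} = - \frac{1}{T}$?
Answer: $\frac{1100401}{9} \approx 1.2227 \cdot 10^{5}$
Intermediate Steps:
$S{\left(W \right)} = 1 - \frac{2}{W}$ ($S{\left(W \right)} = - \frac{2}{W} + 1 = 1 - \frac{2}{W}$)
$\left(-404 - \left(\left(S{\left(6 \right)} - 67\right) - H{\left(Y{\left(6 \right)},-12 \right)}\right)\right)^{2} = \left(-404 - \left(\left(\frac{-2 + 6}{6} - 67\right) - -12\right)\right)^{2} = \left(-404 - \left(\left(\frac{1}{6} \cdot 4 - 67\right) + 12\right)\right)^{2} = \left(-404 - \left(\left(\frac{2}{3} - 67\right) + 12\right)\right)^{2} = \left(-404 - \left(- \frac{199}{3} + 12\right)\right)^{2} = \left(-404 - - \frac{163}{3}\right)^{2} = \left(-404 + \frac{163}{3}\right)^{2} = \left(- \frac{1049}{3}\right)^{2} = \frac{1100401}{9}$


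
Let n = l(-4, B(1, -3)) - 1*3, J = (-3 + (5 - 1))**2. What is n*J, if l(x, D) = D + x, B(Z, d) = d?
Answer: -10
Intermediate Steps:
J = 1 (J = (-3 + 4)**2 = 1**2 = 1)
n = -10 (n = (-3 - 4) - 1*3 = -7 - 3 = -10)
n*J = -10*1 = -10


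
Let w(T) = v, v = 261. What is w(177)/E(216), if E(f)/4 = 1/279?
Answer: 72819/4 ≈ 18205.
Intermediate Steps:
E(f) = 4/279
w(T) = 261
w(177)/E(216) = 261/(4/279) = 261*(279/4) = 72819/4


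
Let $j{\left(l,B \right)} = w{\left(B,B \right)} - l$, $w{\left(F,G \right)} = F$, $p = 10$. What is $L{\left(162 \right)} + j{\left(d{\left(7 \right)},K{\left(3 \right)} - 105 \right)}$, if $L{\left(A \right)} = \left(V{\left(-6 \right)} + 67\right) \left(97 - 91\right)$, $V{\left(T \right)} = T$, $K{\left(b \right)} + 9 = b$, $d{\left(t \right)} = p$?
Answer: $245$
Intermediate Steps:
$d{\left(t \right)} = 10$
$K{\left(b \right)} = -9 + b$
$j{\left(l,B \right)} = B - l$
$L{\left(A \right)} = 366$ ($L{\left(A \right)} = \left(-6 + 67\right) \left(97 - 91\right) = 61 \cdot 6 = 366$)
$L{\left(162 \right)} + j{\left(d{\left(7 \right)},K{\left(3 \right)} - 105 \right)} = 366 + \left(\left(\left(-9 + 3\right) - 105\right) - 10\right) = 366 - 121 = 245$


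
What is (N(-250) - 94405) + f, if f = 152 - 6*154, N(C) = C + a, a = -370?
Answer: -95797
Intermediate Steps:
N(C) = -370 + C (N(C) = C - 370 = -370 + C)
f = -772 (f = 152 - 924 = -772)
(N(-250) - 94405) + f = ((-370 - 250) - 94405) - 772 = (-620 - 94405) - 772 = -95025 - 772 = -95797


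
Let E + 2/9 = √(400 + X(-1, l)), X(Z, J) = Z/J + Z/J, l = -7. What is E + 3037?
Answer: 27331/9 + √19614/7 ≈ 3056.8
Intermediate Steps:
X(Z, J) = 2*Z/J
E = -2/9 + √19614/7 (E = -2/9 + √(400 + 2*(-1)/(-7)) = -2/9 + √(400 + 2*(-1)*(-⅐)) = -2/9 + √(400 + 2/7) = -2/9 + √(2802/7) = -2/9 + √19614/7 ≈ 19.785)
E + 3037 = (-2/9 + √19614/7) + 3037 = 27331/9 + √19614/7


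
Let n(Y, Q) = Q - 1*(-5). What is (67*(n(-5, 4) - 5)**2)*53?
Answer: 56816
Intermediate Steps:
n(Y, Q) = 5 + Q (n(Y, Q) = Q + 5 = 5 + Q)
(67*(n(-5, 4) - 5)**2)*53 = (67*((5 + 4) - 5)**2)*53 = (67*(9 - 5)**2)*53 = (67*4**2)*53 = (67*16)*53 = 1072*53 = 56816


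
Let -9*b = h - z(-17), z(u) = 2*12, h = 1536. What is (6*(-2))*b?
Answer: 2016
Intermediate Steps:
z(u) = 24
b = -168 (b = -(1536 - 1*24)/9 = -(1536 - 24)/9 = -⅑*1512 = -168)
(6*(-2))*b = (6*(-2))*(-168) = -12*(-168) = 2016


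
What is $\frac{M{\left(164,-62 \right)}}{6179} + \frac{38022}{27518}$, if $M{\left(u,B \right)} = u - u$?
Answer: $\frac{19011}{13759} \approx 1.3817$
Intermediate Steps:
$M{\left(u,B \right)} = 0$
$\frac{M{\left(164,-62 \right)}}{6179} + \frac{38022}{27518} = \frac{0}{6179} + \frac{38022}{27518} = 0 \cdot \frac{1}{6179} + 38022 \cdot \frac{1}{27518} = 0 + \frac{19011}{13759} = \frac{19011}{13759}$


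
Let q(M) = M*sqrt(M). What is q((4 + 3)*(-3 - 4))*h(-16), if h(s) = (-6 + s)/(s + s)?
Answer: -3773*I/16 ≈ -235.81*I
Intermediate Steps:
h(s) = (-6 + s)/(2*s) (h(s) = (-6 + s)/((2*s)) = (-6 + s)*(1/(2*s)) = (-6 + s)/(2*s))
q(M) = M**(3/2)
q((4 + 3)*(-3 - 4))*h(-16) = ((4 + 3)*(-3 - 4))**(3/2)*((1/2)*(-6 - 16)/(-16)) = (7*(-7))**(3/2)*((1/2)*(-1/16)*(-22)) = (-49)**(3/2)*(11/16) = -343*I*(11/16) = -3773*I/16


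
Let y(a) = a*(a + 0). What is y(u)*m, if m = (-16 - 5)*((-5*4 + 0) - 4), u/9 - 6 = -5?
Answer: 40824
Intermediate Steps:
u = 9 (u = 54 + 9*(-5) = 54 - 45 = 9)
y(a) = a² (y(a) = a*a = a²)
m = 504 (m = -21*((-20 + 0) - 4) = -21*(-20 - 4) = -21*(-24) = 504)
y(u)*m = 9²*504 = 81*504 = 40824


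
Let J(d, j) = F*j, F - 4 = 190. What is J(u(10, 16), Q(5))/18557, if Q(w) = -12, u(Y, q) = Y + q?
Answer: -2328/18557 ≈ -0.12545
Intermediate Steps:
F = 194 (F = 4 + 190 = 194)
J(d, j) = 194*j
J(u(10, 16), Q(5))/18557 = (194*(-12))/18557 = -2328*1/18557 = -2328/18557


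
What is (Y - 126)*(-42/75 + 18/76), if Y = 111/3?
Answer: 27323/950 ≈ 28.761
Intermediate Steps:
Y = 37 (Y = 111*(1/3) = 37)
(Y - 126)*(-42/75 + 18/76) = (37 - 126)*(-42/75 + 18/76) = -89*(-42*1/75 + 18*(1/76)) = -89*(-14/25 + 9/38) = -89*(-307/950) = 27323/950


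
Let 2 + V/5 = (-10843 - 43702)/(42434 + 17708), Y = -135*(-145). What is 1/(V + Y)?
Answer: 60142/1176405505 ≈ 5.1124e-5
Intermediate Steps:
Y = 19575
V = -874145/60142 (V = -10 + 5*((-10843 - 43702)/(42434 + 17708)) = -10 + 5*(-54545/60142) = -10 - 272725/60142 = -874145/60142 ≈ -14.535)
1/(V + Y) = 1/(-874145/60142 + 19575) = 1/(1176405505/60142) = 60142/1176405505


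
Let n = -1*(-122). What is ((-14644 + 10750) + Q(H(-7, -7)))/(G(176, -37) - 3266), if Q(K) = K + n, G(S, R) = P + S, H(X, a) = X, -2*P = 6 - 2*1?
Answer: 3779/3092 ≈ 1.2222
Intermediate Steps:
P = -2 (P = -(6 - 2*1)/2 = -(6 - 2)/2 = -½*4 = -2)
G(S, R) = -2 + S
n = 122
Q(K) = 122 + K (Q(K) = K + 122 = 122 + K)
((-14644 + 10750) + Q(H(-7, -7)))/(G(176, -37) - 3266) = ((-14644 + 10750) + (122 - 7))/((-2 + 176) - 3266) = (-3894 + 115)/(174 - 3266) = -3779/(-3092) = -3779*(-1/3092) = 3779/3092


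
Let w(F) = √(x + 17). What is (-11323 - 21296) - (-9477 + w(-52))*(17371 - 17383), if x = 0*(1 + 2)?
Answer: -146343 + 12*√17 ≈ -1.4629e+5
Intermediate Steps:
x = 0 (x = 0*3 = 0)
w(F) = √17 (w(F) = √(0 + 17) = √17)
(-11323 - 21296) - (-9477 + w(-52))*(17371 - 17383) = (-11323 - 21296) - (-9477 + √17)*(17371 - 17383) = -32619 - (-9477 + √17)*(-12) = -32619 - (113724 - 12*√17) = -32619 + (-113724 + 12*√17) = -146343 + 12*√17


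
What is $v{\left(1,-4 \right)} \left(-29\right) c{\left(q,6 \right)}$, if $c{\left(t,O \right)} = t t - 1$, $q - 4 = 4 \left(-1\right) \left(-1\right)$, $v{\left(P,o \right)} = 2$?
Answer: $-3654$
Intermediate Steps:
$q = 8$ ($q = 4 + 4 \left(-1\right) \left(-1\right) = 4 - -4 = 4 + 4 = 8$)
$c{\left(t,O \right)} = -1 + t^{2}$ ($c{\left(t,O \right)} = t^{2} - 1 = -1 + t^{2}$)
$v{\left(1,-4 \right)} \left(-29\right) c{\left(q,6 \right)} = 2 \left(-29\right) \left(-1 + 8^{2}\right) = - 58 \left(-1 + 64\right) = \left(-58\right) 63 = -3654$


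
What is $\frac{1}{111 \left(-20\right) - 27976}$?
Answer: $- \frac{1}{30196} \approx -3.3117 \cdot 10^{-5}$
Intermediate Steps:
$\frac{1}{111 \left(-20\right) - 27976} = \frac{1}{-2220 - 27976} = \frac{1}{-30196} = - \frac{1}{30196}$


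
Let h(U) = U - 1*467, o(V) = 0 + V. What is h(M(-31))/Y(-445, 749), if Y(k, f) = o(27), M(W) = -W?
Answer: -436/27 ≈ -16.148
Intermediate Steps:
o(V) = V
Y(k, f) = 27
h(U) = -467 + U (h(U) = U - 467 = -467 + U)
h(M(-31))/Y(-445, 749) = (-467 - 1*(-31))/27 = (-467 + 31)*(1/27) = -436*1/27 = -436/27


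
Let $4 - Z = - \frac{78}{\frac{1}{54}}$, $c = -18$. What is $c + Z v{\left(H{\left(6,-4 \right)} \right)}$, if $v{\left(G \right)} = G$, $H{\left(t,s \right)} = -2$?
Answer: $-8450$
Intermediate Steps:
$Z = 4216$ ($Z = 4 - - \frac{78}{\frac{1}{54}} = 4 - - 78 \frac{1}{\frac{1}{54}} = 4 - \left(-78\right) 54 = 4 - -4212 = 4 + 4212 = 4216$)
$c + Z v{\left(H{\left(6,-4 \right)} \right)} = -18 + 4216 \left(-2\right) = -18 - 8432 = -8450$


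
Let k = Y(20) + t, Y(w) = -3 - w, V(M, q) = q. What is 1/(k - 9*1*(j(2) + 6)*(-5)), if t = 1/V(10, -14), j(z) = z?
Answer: 14/4717 ≈ 0.0029680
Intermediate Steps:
t = -1/14 (t = 1/(-14) = -1/14 ≈ -0.071429)
k = -323/14 (k = (-3 - 1*20) - 1/14 = (-3 - 20) - 1/14 = -23 - 1/14 = -323/14 ≈ -23.071)
1/(k - 9*1*(j(2) + 6)*(-5)) = 1/(-323/14 - 9*1*(2 + 6)*(-5)) = 1/(-323/14 - 9*1*8*(-5)) = 1/(-323/14 - 72*(-5)) = 1/(-323/14 - 9*(-40)) = 1/(-323/14 + 360) = 1/(4717/14) = 14/4717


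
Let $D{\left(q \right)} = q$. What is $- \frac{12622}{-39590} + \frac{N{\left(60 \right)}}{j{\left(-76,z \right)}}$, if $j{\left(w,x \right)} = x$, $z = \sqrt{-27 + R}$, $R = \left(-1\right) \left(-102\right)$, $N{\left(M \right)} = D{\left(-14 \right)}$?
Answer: $\frac{6311}{19795} - \frac{14 \sqrt{3}}{15} \approx -1.2978$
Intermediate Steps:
$N{\left(M \right)} = -14$
$R = 102$
$z = 5 \sqrt{3}$ ($z = \sqrt{-27 + 102} = \sqrt{75} = 5 \sqrt{3} \approx 8.6602$)
$- \frac{12622}{-39590} + \frac{N{\left(60 \right)}}{j{\left(-76,z \right)}} = - \frac{12622}{-39590} - \frac{14}{5 \sqrt{3}} = \left(-12622\right) \left(- \frac{1}{39590}\right) - 14 \frac{\sqrt{3}}{15} = \frac{6311}{19795} - \frac{14 \sqrt{3}}{15}$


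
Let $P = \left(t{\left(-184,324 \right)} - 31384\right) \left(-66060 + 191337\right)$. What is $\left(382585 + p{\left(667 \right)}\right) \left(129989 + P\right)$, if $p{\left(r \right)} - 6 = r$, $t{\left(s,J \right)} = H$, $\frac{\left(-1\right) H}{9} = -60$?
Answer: $-1480875874777142$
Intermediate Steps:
$H = 540$ ($H = \left(-9\right) \left(-60\right) = 540$)
$t{\left(s,J \right)} = 540$
$p{\left(r \right)} = 6 + r$
$P = -3864043788$ ($P = \left(540 - 31384\right) \left(-66060 + 191337\right) = \left(-30844\right) 125277 = -3864043788$)
$\left(382585 + p{\left(667 \right)}\right) \left(129989 + P\right) = \left(382585 + \left(6 + 667\right)\right) \left(129989 - 3864043788\right) = \left(382585 + 673\right) \left(-3863913799\right) = 383258 \left(-3863913799\right) = -1480875874777142$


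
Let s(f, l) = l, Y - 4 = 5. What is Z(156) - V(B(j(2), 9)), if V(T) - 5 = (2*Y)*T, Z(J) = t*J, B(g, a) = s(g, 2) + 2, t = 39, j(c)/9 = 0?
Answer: 6007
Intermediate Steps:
Y = 9 (Y = 4 + 5 = 9)
j(c) = 0 (j(c) = 9*0 = 0)
B(g, a) = 4 (B(g, a) = 2 + 2 = 4)
Z(J) = 39*J
V(T) = 5 + 18*T (V(T) = 5 + (2*9)*T = 5 + 18*T)
Z(156) - V(B(j(2), 9)) = 39*156 - (5 + 18*4) = 6084 - (5 + 72) = 6084 - 1*77 = 6084 - 77 = 6007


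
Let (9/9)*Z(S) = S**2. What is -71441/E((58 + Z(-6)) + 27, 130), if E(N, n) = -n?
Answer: 71441/130 ≈ 549.55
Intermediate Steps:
Z(S) = S**2
-71441/E((58 + Z(-6)) + 27, 130) = -71441/((-1*130)) = -71441/(-130) = -71441*(-1/130) = 71441/130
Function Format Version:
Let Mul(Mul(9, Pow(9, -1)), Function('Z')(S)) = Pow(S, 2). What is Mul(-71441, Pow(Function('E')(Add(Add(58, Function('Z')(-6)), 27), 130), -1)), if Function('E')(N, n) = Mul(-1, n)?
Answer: Rational(71441, 130) ≈ 549.55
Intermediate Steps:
Function('Z')(S) = Pow(S, 2)
Mul(-71441, Pow(Function('E')(Add(Add(58, Function('Z')(-6)), 27), 130), -1)) = Mul(-71441, Pow(Mul(-1, 130), -1)) = Mul(-71441, Pow(-130, -1)) = Mul(-71441, Rational(-1, 130)) = Rational(71441, 130)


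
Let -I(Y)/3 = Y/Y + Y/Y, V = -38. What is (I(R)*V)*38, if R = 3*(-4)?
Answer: 8664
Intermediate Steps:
R = -12
I(Y) = -6 (I(Y) = -3*(Y/Y + Y/Y) = -3*(1 + 1) = -3*2 = -6)
(I(R)*V)*38 = -6*(-38)*38 = 228*38 = 8664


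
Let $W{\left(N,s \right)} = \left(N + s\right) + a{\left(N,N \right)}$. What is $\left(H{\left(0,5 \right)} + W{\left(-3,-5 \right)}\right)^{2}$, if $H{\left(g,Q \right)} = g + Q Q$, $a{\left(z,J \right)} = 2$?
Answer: $361$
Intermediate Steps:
$W{\left(N,s \right)} = 2 + N + s$ ($W{\left(N,s \right)} = \left(N + s\right) + 2 = 2 + N + s$)
$H{\left(g,Q \right)} = g + Q^{2}$
$\left(H{\left(0,5 \right)} + W{\left(-3,-5 \right)}\right)^{2} = \left(\left(0 + 5^{2}\right) - 6\right)^{2} = \left(\left(0 + 25\right) - 6\right)^{2} = \left(25 - 6\right)^{2} = 19^{2} = 361$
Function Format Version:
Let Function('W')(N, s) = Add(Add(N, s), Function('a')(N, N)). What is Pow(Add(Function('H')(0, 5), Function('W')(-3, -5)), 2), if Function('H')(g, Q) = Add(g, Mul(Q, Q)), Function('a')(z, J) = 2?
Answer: 361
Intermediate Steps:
Function('W')(N, s) = Add(2, N, s) (Function('W')(N, s) = Add(Add(N, s), 2) = Add(2, N, s))
Function('H')(g, Q) = Add(g, Pow(Q, 2))
Pow(Add(Function('H')(0, 5), Function('W')(-3, -5)), 2) = Pow(Add(Add(0, Pow(5, 2)), Add(2, -3, -5)), 2) = Pow(Add(Add(0, 25), -6), 2) = Pow(Add(25, -6), 2) = Pow(19, 2) = 361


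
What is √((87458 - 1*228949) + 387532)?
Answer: √246041 ≈ 496.03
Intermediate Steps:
√((87458 - 1*228949) + 387532) = √((87458 - 228949) + 387532) = √(-141491 + 387532) = √246041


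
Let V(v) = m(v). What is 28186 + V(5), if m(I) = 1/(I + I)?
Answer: 281861/10 ≈ 28186.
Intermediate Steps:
m(I) = 1/(2*I)
V(v) = 1/(2*v)
28186 + V(5) = 28186 + (½)/5 = 28186 + (½)*(⅕) = 28186 + ⅒ = 281861/10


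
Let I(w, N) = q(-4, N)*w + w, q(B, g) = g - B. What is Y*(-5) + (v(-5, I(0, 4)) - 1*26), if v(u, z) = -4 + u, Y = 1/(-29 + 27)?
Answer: -65/2 ≈ -32.500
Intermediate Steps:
Y = -½ (Y = 1/(-2) = -½ ≈ -0.50000)
I(w, N) = w + w*(4 + N) (I(w, N) = (N - 1*(-4))*w + w = (N + 4)*w + w = (4 + N)*w + w = w*(4 + N) + w = w + w*(4 + N))
Y*(-5) + (v(-5, I(0, 4)) - 1*26) = -½*(-5) + ((-4 - 5) - 1*26) = 5/2 + (-9 - 26) = 5/2 - 35 = -65/2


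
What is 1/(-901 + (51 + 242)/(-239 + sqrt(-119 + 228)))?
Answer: -51437839/46408673115 + 293*sqrt(109)/46408673115 ≈ -0.0011083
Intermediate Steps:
1/(-901 + (51 + 242)/(-239 + sqrt(-119 + 228))) = 1/(-901 + 293/(-239 + sqrt(109)))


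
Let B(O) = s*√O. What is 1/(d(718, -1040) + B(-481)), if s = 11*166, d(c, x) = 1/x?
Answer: -1040/1734655755289601 - 1975001600*I*√481/1734655755289601 ≈ -5.9954e-13 - 2.497e-5*I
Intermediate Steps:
s = 1826
B(O) = 1826*√O
1/(d(718, -1040) + B(-481)) = 1/(1/(-1040) + 1826*√(-481)) = 1/(-1/1040 + 1826*(I*√481)) = 1/(-1/1040 + 1826*I*√481)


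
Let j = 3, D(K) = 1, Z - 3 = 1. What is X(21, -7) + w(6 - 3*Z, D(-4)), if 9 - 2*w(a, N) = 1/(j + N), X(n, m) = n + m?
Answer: 147/8 ≈ 18.375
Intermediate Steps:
Z = 4 (Z = 3 + 1 = 4)
X(n, m) = m + n
w(a, N) = 9/2 - 1/(2*(3 + N))
X(21, -7) + w(6 - 3*Z, D(-4)) = (-7 + 21) + (26 + 9*1)/(2*(3 + 1)) = 14 + (1/2)*(26 + 9)/4 = 14 + (1/2)*(1/4)*35 = 14 + 35/8 = 147/8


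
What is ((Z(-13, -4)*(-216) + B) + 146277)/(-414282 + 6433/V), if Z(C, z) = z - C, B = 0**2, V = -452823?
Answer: -9336757437/26799489217 ≈ -0.34839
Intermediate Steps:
B = 0
((Z(-13, -4)*(-216) + B) + 146277)/(-414282 + 6433/V) = (((-4 - 1*(-13))*(-216) + 0) + 146277)/(-414282 + 6433/(-452823)) = (((-4 + 13)*(-216) + 0) + 146277)/(-414282 + 6433*(-1/452823)) = ((9*(-216) + 0) + 146277)/(-414282 - 919/64689) = ((-1944 + 0) + 146277)/(-26799489217/64689) = (-1944 + 146277)*(-64689/26799489217) = 144333*(-64689/26799489217) = -9336757437/26799489217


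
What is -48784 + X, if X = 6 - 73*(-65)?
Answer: -44033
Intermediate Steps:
X = 4751 (X = 6 + 4745 = 4751)
-48784 + X = -48784 + 4751 = -44033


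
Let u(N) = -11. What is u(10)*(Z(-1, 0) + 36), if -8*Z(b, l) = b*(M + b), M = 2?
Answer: -3179/8 ≈ -397.38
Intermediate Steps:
Z(b, l) = -b*(2 + b)/8
u(10)*(Z(-1, 0) + 36) = -11*(-1/8*(-1)*(2 - 1) + 36) = -11*(-1/8*(-1)*1 + 36) = -11*(1/8 + 36) = -11*289/8 = -3179/8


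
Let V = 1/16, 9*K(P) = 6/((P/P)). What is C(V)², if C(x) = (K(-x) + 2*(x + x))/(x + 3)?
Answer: 1936/21609 ≈ 0.089592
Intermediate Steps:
K(P) = ⅔ (K(P) = (6/((P/P)))/9 = (6/1)/9 = (6*1)/9 = (⅑)*6 = ⅔)
V = 1/16 ≈ 0.062500
C(x) = (⅔ + 4*x)/(3 + x) (C(x) = (⅔ + 2*(x + x))/(x + 3) = (⅔ + 2*(2*x))/(3 + x) = (⅔ + 4*x)/(3 + x))
C(V)² = (2*(1 + 6*(1/16))/(3*(3 + 1/16)))² = (2*(1 + 3/8)/(3*(49/16)))² = ((⅔)*(16/49)*(11/8))² = (44/147)² = 1936/21609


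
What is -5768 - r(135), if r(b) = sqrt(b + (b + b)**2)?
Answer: -5768 - 3*sqrt(8115) ≈ -6038.3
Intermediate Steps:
r(b) = sqrt(b + 4*b**2) (r(b) = sqrt(b + (2*b)**2) = sqrt(b + 4*b**2))
-5768 - r(135) = -5768 - sqrt(135*(1 + 4*135)) = -5768 - sqrt(135*(1 + 540)) = -5768 - sqrt(135*541) = -5768 - sqrt(73035) = -5768 - 3*sqrt(8115)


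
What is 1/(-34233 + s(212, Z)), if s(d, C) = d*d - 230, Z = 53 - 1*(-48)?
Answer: 1/10481 ≈ 9.5411e-5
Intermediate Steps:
Z = 101 (Z = 53 + 48 = 101)
s(d, C) = -230 + d² (s(d, C) = d² - 230 = -230 + d²)
1/(-34233 + s(212, Z)) = 1/(-34233 + (-230 + 212²)) = 1/(-34233 + (-230 + 44944)) = 1/(-34233 + 44714) = 1/10481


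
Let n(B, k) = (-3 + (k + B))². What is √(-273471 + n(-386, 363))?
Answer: I*√272795 ≈ 522.3*I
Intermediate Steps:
n(B, k) = (-3 + B + k)² (n(B, k) = (-3 + (B + k))² = (-3 + B + k)²)
√(-273471 + n(-386, 363)) = √(-273471 + (-3 - 386 + 363)²) = √(-273471 + (-26)²) = √(-273471 + 676) = √(-272795) = I*√272795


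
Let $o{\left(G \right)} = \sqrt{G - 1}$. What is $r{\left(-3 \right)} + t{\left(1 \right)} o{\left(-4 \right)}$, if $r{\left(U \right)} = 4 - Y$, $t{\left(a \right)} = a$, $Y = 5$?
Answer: $-1 + i \sqrt{5} \approx -1.0 + 2.2361 i$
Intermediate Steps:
$r{\left(U \right)} = -1$ ($r{\left(U \right)} = 4 - 5 = -1$)
$o{\left(G \right)} = \sqrt{-1 + G}$
$r{\left(-3 \right)} + t{\left(1 \right)} o{\left(-4 \right)} = -1 + 1 \sqrt{-1 - 4} = -1 + 1 \sqrt{-5} = -1 + 1 i \sqrt{5} = -1 + i \sqrt{5}$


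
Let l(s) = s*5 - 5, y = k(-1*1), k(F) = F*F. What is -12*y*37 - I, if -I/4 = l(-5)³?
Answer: -108444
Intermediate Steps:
k(F) = F²
y = 1 (y = (-1*1)² = (-1)² = 1)
l(s) = -5 + 5*s (l(s) = 5*s - 5 = -5 + 5*s)
I = 108000 (I = -4*(-5 + 5*(-5))³ = -4*(-5 - 25)³ = -4*(-30)³ = -4*(-27000) = 108000)
-12*y*37 - I = -12*1*37 - 1*108000 = -12*37 - 108000 = -444 - 108000 = -108444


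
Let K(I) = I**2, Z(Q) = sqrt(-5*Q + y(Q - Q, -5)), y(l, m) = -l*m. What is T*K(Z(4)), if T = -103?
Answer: 2060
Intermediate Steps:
y(l, m) = -l*m
Z(Q) = sqrt(5)*sqrt(-Q) (Z(Q) = sqrt(-5*Q - 1*(Q - Q)*(-5)) = sqrt(-5*Q - 1*0*(-5)) = sqrt(-5*Q + 0) = sqrt(-5*Q) = sqrt(5)*sqrt(-Q))
T*K(Z(4)) = -103*(sqrt(5)*sqrt(-1*4))**2 = -103*(sqrt(5)*sqrt(-4))**2 = -103*(sqrt(5)*(2*I))**2 = -103*(2*I*sqrt(5))**2 = -103*(-20) = 2060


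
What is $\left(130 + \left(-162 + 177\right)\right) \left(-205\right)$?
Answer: $-29725$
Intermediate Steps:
$\left(130 + \left(-162 + 177\right)\right) \left(-205\right) = \left(130 + 15\right) \left(-205\right) = 145 \left(-205\right) = -29725$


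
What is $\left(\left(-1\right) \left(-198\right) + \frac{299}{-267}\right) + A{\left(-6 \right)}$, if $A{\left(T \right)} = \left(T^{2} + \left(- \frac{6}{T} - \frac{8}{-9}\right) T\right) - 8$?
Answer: $\frac{57017}{267} \approx 213.55$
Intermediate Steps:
$A{\left(T \right)} = -8 + T^{2} + T \left(\frac{8}{9} - \frac{6}{T}\right)$ ($A{\left(T \right)} = \left(T^{2} + \left(- \frac{6}{T} - - \frac{8}{9}\right) T\right) - 8 = \left(T^{2} + \left(- \frac{6}{T} + \frac{8}{9}\right) T\right) - 8 = \left(T^{2} + \left(\frac{8}{9} - \frac{6}{T}\right) T\right) - 8 = \left(T^{2} + T \left(\frac{8}{9} - \frac{6}{T}\right)\right) - 8 = -8 + T^{2} + T \left(\frac{8}{9} - \frac{6}{T}\right)$)
$\left(\left(-1\right) \left(-198\right) + \frac{299}{-267}\right) + A{\left(-6 \right)} = \left(\left(-1\right) \left(-198\right) + \frac{299}{-267}\right) + \left(-14 + \left(-6\right)^{2} + \frac{8}{9} \left(-6\right)\right) = \left(198 + 299 \left(- \frac{1}{267}\right)\right) - - \frac{50}{3} = \left(198 - \frac{299}{267}\right) + \frac{50}{3} = \frac{52567}{267} + \frac{50}{3} = \frac{57017}{267}$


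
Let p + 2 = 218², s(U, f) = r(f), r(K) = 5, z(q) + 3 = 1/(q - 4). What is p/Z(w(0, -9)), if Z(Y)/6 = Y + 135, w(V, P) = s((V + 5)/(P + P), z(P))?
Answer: 23761/420 ≈ 56.574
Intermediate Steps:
z(q) = -3 + 1/(-4 + q) (z(q) = -3 + 1/(q - 4) = -3 + 1/(-4 + q))
s(U, f) = 5
w(V, P) = 5
Z(Y) = 810 + 6*Y (Z(Y) = 6*(Y + 135) = 6*(135 + Y) = 810 + 6*Y)
p = 47522 (p = -2 + 218² = -2 + 47524 = 47522)
p/Z(w(0, -9)) = 47522/(810 + 6*5) = 47522/(810 + 30) = 47522/840 = 47522*(1/840) = 23761/420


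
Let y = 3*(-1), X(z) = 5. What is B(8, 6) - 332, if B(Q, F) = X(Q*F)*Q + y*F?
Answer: -310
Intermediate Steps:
y = -3
B(Q, F) = -3*F + 5*Q (B(Q, F) = 5*Q - 3*F = -3*F + 5*Q)
B(8, 6) - 332 = (-3*6 + 5*8) - 332 = (-18 + 40) - 332 = 22 - 332 = -310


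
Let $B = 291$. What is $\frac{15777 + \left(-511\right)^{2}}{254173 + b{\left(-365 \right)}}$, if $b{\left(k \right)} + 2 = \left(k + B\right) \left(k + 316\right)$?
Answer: $\frac{276898}{257797} \approx 1.0741$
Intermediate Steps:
$b{\left(k \right)} = -2 + \left(291 + k\right) \left(316 + k\right)$ ($b{\left(k \right)} = -2 + \left(k + 291\right) \left(k + 316\right) = -2 + \left(291 + k\right) \left(316 + k\right)$)
$\frac{15777 + \left(-511\right)^{2}}{254173 + b{\left(-365 \right)}} = \frac{15777 + \left(-511\right)^{2}}{254173 + \left(91954 + \left(-365\right)^{2} + 607 \left(-365\right)\right)} = \frac{15777 + 261121}{254173 + \left(91954 + 133225 - 221555\right)} = \frac{276898}{254173 + 3624} = \frac{276898}{257797}$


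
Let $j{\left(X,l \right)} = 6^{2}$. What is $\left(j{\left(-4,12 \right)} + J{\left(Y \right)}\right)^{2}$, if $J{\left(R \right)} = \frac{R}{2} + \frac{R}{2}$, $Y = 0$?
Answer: $1296$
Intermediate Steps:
$J{\left(R \right)} = R$ ($J{\left(R \right)} = R \frac{1}{2} + R \frac{1}{2} = \frac{R}{2} + \frac{R}{2} = R$)
$j{\left(X,l \right)} = 36$
$\left(j{\left(-4,12 \right)} + J{\left(Y \right)}\right)^{2} = \left(36 + 0\right)^{2} = 36^{2} = 1296$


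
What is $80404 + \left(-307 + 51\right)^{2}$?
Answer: $145940$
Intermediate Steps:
$80404 + \left(-307 + 51\right)^{2} = 80404 + \left(-256\right)^{2} = 80404 + 65536 = 145940$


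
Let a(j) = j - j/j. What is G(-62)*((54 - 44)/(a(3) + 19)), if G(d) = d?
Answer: -620/21 ≈ -29.524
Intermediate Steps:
a(j) = -1 + j (a(j) = j - 1*1 = j - 1 = -1 + j)
G(-62)*((54 - 44)/(a(3) + 19)) = -62*(54 - 44)/((-1 + 3) + 19) = -620/(2 + 19) = -620/21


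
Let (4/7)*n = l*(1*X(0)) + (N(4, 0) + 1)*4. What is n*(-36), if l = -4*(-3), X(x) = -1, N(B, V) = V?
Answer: 504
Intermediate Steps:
l = 12
n = -14 (n = 7*(12*(1*(-1)) + (0 + 1)*4)/4 = 7*(12*(-1) + 1*4)/4 = 7*(-12 + 4)/4 = (7/4)*(-8) = -14)
n*(-36) = -14*(-36) = 504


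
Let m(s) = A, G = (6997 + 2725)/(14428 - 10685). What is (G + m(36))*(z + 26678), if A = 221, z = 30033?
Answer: 47462853675/3743 ≈ 1.2680e+7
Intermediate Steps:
G = 9722/3743 ≈ 2.5974
m(s) = 221
(G + m(36))*(z + 26678) = (9722/3743 + 221)*(30033 + 26678) = (836925/3743)*56711 = 47462853675/3743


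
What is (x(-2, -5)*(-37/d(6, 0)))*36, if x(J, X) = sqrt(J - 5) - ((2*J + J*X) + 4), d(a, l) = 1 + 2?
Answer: 4440 - 444*I*sqrt(7) ≈ 4440.0 - 1174.7*I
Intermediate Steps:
d(a, l) = 3
x(J, X) = -4 + sqrt(-5 + J) - 2*J - J*X (x(J, X) = sqrt(-5 + J) - (4 + 2*J + J*X) = sqrt(-5 + J) + (-4 - 2*J - J*X) = -4 + sqrt(-5 + J) - 2*J - J*X)
(x(-2, -5)*(-37/d(6, 0)))*36 = ((-4 + sqrt(-5 - 2) - 2*(-2) - 1*(-2)*(-5))*(-37/3))*36 = ((-4 + sqrt(-7) + 4 - 10)*(-37*1/3))*36 = ((-4 + I*sqrt(7) + 4 - 10)*(-37/3))*36 = ((-10 + I*sqrt(7))*(-37/3))*36 = (370/3 - 37*I*sqrt(7)/3)*36 = 4440 - 444*I*sqrt(7)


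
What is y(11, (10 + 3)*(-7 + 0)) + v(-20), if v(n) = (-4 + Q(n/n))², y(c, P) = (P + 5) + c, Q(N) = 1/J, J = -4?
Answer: -911/16 ≈ -56.938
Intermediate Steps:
Q(N) = -¼ (Q(N) = 1/(-4) = -¼)
y(c, P) = 5 + P + c (y(c, P) = (5 + P) + c = 5 + P + c)
v(n) = 289/16 (v(n) = (-4 - ¼)² = (-17/4)² = 289/16)
y(11, (10 + 3)*(-7 + 0)) + v(-20) = (5 + (10 + 3)*(-7 + 0) + 11) + 289/16 = (5 + 13*(-7) + 11) + 289/16 = (5 - 91 + 11) + 289/16 = -75 + 289/16 = -911/16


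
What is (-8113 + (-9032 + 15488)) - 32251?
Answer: -33908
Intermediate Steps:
(-8113 + (-9032 + 15488)) - 32251 = (-8113 + 6456) - 32251 = -1657 - 32251 = -33908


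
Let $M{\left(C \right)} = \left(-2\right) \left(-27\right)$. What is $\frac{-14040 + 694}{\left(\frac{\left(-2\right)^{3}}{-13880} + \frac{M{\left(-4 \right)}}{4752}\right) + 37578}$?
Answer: $- \frac{2037667280}{5737410863} \approx -0.35515$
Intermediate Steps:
$M{\left(C \right)} = 54$
$\frac{-14040 + 694}{\left(\frac{\left(-2\right)^{3}}{-13880} + \frac{M{\left(-4 \right)}}{4752}\right) + 37578} = \frac{-14040 + 694}{\left(\frac{\left(-2\right)^{3}}{-13880} + \frac{54}{4752}\right) + 37578} = - \frac{13346}{\left(\left(-8\right) \left(- \frac{1}{13880}\right) + 54 \cdot \frac{1}{4752}\right) + 37578} = - \frac{13346}{\left(\frac{1}{1735} + \frac{1}{88}\right) + 37578} = - \frac{13346}{\frac{1823}{152680} + 37578} = - \frac{13346}{\frac{5737410863}{152680}} = \left(-13346\right) \frac{152680}{5737410863} = - \frac{2037667280}{5737410863}$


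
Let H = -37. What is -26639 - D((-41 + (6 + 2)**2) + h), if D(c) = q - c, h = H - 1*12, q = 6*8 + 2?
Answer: -26715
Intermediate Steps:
q = 50 (q = 48 + 2 = 50)
h = -49 (h = -37 - 1*12 = -37 - 12 = -49)
D(c) = 50 - c
-26639 - D((-41 + (6 + 2)**2) + h) = -26639 - (50 - ((-41 + (6 + 2)**2) - 49)) = -26639 - (50 - ((-41 + 8**2) - 49)) = -26639 - (50 - ((-41 + 64) - 49)) = -26639 - (50 - (23 - 49)) = -26639 - (50 - 1*(-26)) = -26639 - (50 + 26) = -26639 - 1*76 = -26639 - 76 = -26715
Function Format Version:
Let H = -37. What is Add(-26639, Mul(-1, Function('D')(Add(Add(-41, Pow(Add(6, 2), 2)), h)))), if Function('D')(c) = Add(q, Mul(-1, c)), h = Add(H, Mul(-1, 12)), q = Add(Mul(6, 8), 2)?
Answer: -26715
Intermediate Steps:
q = 50 (q = Add(48, 2) = 50)
h = -49 (h = Add(-37, Mul(-1, 12)) = Add(-37, -12) = -49)
Function('D')(c) = Add(50, Mul(-1, c))
Add(-26639, Mul(-1, Function('D')(Add(Add(-41, Pow(Add(6, 2), 2)), h)))) = Add(-26639, Mul(-1, Add(50, Mul(-1, Add(Add(-41, Pow(Add(6, 2), 2)), -49))))) = Add(-26639, Mul(-1, Add(50, Mul(-1, Add(Add(-41, Pow(8, 2)), -49))))) = Add(-26639, Mul(-1, Add(50, Mul(-1, Add(Add(-41, 64), -49))))) = Add(-26639, Mul(-1, Add(50, Mul(-1, Add(23, -49))))) = Add(-26639, Mul(-1, Add(50, Mul(-1, -26)))) = Add(-26639, Mul(-1, Add(50, 26))) = Add(-26639, Mul(-1, 76)) = Add(-26639, -76) = -26715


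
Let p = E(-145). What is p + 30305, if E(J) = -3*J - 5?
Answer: 30735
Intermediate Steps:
E(J) = -5 - 3*J
p = 430 (p = -5 - 3*(-145) = -5 + 435 = 430)
p + 30305 = 430 + 30305 = 30735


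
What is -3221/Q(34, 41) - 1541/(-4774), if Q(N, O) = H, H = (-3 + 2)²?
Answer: -15375513/4774 ≈ -3220.7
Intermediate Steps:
H = 1 (H = (-1)² = 1)
Q(N, O) = 1
-3221/Q(34, 41) - 1541/(-4774) = -3221/1 - 1541/(-4774) = -3221*1 - 1541*(-1/4774) = -3221 + 1541/4774 = -15375513/4774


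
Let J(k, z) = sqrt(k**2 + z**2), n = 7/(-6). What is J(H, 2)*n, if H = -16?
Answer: -7*sqrt(65)/3 ≈ -18.812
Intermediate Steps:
n = -7/6 (n = 7*(-1/6) = -7/6 ≈ -1.1667)
J(H, 2)*n = sqrt((-16)**2 + 2**2)*(-7/6) = sqrt(256 + 4)*(-7/6) = sqrt(260)*(-7/6) = (2*sqrt(65))*(-7/6) = -7*sqrt(65)/3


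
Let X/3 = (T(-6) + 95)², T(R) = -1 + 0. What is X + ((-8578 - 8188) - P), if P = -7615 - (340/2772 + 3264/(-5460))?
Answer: 781824662/45045 ≈ 17357.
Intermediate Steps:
T(R) = -1
P = -342996272/45045 (P = -7615 - (340*(1/2772) + 3264*(-1/5460)) = -7615 - (85/693 - 272/455) = -7615 - 1*(-21403/45045) = -7615 + 21403/45045 = -342996272/45045 ≈ -7614.5)
X = 26508 (X = 3*(-1 + 95)² = 3*94² = 3*8836 = 26508)
X + ((-8578 - 8188) - P) = 26508 + ((-8578 - 8188) - 1*(-342996272/45045)) = 26508 + (-16766 + 342996272/45045) = 26508 - 412228198/45045 = 781824662/45045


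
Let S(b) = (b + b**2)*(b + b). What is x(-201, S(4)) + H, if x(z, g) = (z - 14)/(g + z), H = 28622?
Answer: 1173717/41 ≈ 28627.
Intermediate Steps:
S(b) = 2*b*(b + b**2) (S(b) = (b + b**2)*(2*b) = 2*b*(b + b**2))
x(z, g) = (-14 + z)/(g + z)
x(-201, S(4)) + H = (-14 - 201)/(2*4**2*(1 + 4) - 201) + 28622 = -215/(2*16*5 - 201) + 28622 = -215/(160 - 201) + 28622 = -215/(-41) + 28622 = -1/41*(-215) + 28622 = 215/41 + 28622 = 1173717/41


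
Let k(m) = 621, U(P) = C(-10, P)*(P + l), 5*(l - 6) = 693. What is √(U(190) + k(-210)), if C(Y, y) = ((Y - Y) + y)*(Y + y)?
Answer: 3*√1271549 ≈ 3382.9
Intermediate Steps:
l = 723/5 (l = 6 + (⅕)*693 = 6 + 693/5 = 723/5 ≈ 144.60)
C(Y, y) = y*(Y + y) (C(Y, y) = (0 + y)*(Y + y) = y*(Y + y))
U(P) = P*(-10 + P)*(723/5 + P) (U(P) = (P*(-10 + P))*(P + 723/5) = (P*(-10 + P))*(723/5 + P) = P*(-10 + P)*(723/5 + P))
√(U(190) + k(-210)) = √((⅕)*190*(-10 + 190)*(723 + 5*190) + 621) = √((⅕)*190*180*(723 + 950) + 621) = √((⅕)*190*180*1673 + 621) = √(11443320 + 621) = √11443941 = 3*√1271549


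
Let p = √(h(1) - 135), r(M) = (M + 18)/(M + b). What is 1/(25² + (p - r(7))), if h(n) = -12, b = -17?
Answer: 2510/1575613 - 28*I*√3/1575613 ≈ 0.001593 - 3.078e-5*I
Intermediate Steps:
r(M) = (18 + M)/(-17 + M) (r(M) = (M + 18)/(M - 17) = (18 + M)/(-17 + M))
p = 7*I*√3 (p = √(-12 - 135) = √(-147) = 7*I*√3 ≈ 12.124*I)
1/(25² + (p - r(7))) = 1/(25² + (7*I*√3 - (18 + 7)/(-17 + 7))) = 1/(625 + (7*I*√3 - 25/(-10))) = 1/(625 + (7*I*√3 - (-1)*25/10)) = 1/(625 + (7*I*√3 - 1*(-5/2))) = 1/(625 + (7*I*√3 + 5/2)) = 1/(625 + (5/2 + 7*I*√3)) = 1/(1255/2 + 7*I*√3)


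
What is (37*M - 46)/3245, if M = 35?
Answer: 1249/3245 ≈ 0.38490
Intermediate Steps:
(37*M - 46)/3245 = (37*35 - 46)/3245 = (1295 - 46)*(1/3245) = 1249*(1/3245) = 1249/3245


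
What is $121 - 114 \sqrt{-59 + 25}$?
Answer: $121 - 114 i \sqrt{34} \approx 121.0 - 664.73 i$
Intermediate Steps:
$121 - 114 \sqrt{-59 + 25} = 121 - 114 \sqrt{-34} = 121 - 114 i \sqrt{34}$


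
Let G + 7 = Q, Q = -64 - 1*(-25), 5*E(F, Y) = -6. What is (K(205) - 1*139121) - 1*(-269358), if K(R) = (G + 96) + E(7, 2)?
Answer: 651429/5 ≈ 1.3029e+5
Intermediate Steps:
E(F, Y) = -6/5 (E(F, Y) = (1/5)*(-6) = -6/5)
Q = -39 (Q = -64 + 25 = -39)
G = -46 (G = -7 - 39 = -46)
K(R) = 244/5 (K(R) = (-46 + 96) - 6/5 = 50 - 6/5 = 244/5)
(K(205) - 1*139121) - 1*(-269358) = (244/5 - 1*139121) - 1*(-269358) = (244/5 - 139121) + 269358 = -695361/5 + 269358 = 651429/5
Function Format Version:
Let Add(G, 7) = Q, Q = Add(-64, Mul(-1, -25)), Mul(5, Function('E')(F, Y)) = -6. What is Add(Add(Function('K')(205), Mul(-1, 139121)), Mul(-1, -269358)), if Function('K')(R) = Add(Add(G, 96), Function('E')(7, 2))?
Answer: Rational(651429, 5) ≈ 1.3029e+5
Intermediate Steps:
Function('E')(F, Y) = Rational(-6, 5) (Function('E')(F, Y) = Mul(Rational(1, 5), -6) = Rational(-6, 5))
Q = -39 (Q = Add(-64, 25) = -39)
G = -46 (G = Add(-7, -39) = -46)
Function('K')(R) = Rational(244, 5) (Function('K')(R) = Add(Add(-46, 96), Rational(-6, 5)) = Add(50, Rational(-6, 5)) = Rational(244, 5))
Add(Add(Function('K')(205), Mul(-1, 139121)), Mul(-1, -269358)) = Add(Add(Rational(244, 5), Mul(-1, 139121)), Mul(-1, -269358)) = Add(Add(Rational(244, 5), -139121), 269358) = Add(Rational(-695361, 5), 269358) = Rational(651429, 5)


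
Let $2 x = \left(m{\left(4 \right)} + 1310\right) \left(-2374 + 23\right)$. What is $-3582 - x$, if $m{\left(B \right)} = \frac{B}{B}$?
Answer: $\frac{3074997}{2} \approx 1.5375 \cdot 10^{6}$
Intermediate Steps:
$m{\left(B \right)} = 1$
$x = - \frac{3082161}{2}$ ($x = \frac{\left(1 + 1310\right) \left(-2374 + 23\right)}{2} = \frac{1311 \left(-2351\right)}{2} = \frac{1}{2} \left(-3082161\right) = - \frac{3082161}{2} \approx -1.5411 \cdot 10^{6}$)
$-3582 - x = -3582 - - \frac{3082161}{2} = -3582 + \frac{3082161}{2} = \frac{3074997}{2}$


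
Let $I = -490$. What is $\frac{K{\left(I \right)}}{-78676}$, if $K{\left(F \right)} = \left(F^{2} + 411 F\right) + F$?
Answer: $- \frac{735}{1513} \approx -0.48579$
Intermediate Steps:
$K{\left(F \right)} = F^{2} + 412 F$
$\frac{K{\left(I \right)}}{-78676} = \frac{\left(-490\right) \left(412 - 490\right)}{-78676} = \left(-490\right) \left(-78\right) \left(- \frac{1}{78676}\right) = 38220 \left(- \frac{1}{78676}\right) = - \frac{735}{1513}$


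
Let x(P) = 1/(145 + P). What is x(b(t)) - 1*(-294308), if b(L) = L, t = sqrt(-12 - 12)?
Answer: 6194889237/21049 - 2*I*sqrt(6)/21049 ≈ 2.9431e+5 - 0.00023274*I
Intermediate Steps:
t = 2*I*sqrt(6) (t = sqrt(-24) = 2*I*sqrt(6) ≈ 4.899*I)
x(b(t)) - 1*(-294308) = 1/(145 + 2*I*sqrt(6)) - 1*(-294308) = 1/(145 + 2*I*sqrt(6)) + 294308 = 294308 + 1/(145 + 2*I*sqrt(6))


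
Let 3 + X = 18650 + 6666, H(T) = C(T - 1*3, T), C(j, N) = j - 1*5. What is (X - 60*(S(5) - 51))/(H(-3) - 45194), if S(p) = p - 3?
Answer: -28253/45205 ≈ -0.62500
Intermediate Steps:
S(p) = -3 + p
C(j, N) = -5 + j (C(j, N) = j - 5 = -5 + j)
H(T) = -8 + T (H(T) = -5 + (T - 1*3) = -5 + (T - 3) = -5 + (-3 + T) = -8 + T)
X = 25313 (X = -3 + (18650 + 6666) = -3 + 25316 = 25313)
(X - 60*(S(5) - 51))/(H(-3) - 45194) = (25313 - 60*((-3 + 5) - 51))/((-8 - 3) - 45194) = (25313 - 60*(2 - 51))/(-11 - 45194) = (25313 - 60*(-49))/(-45205) = (25313 + 2940)*(-1/45205) = 28253*(-1/45205) = -28253/45205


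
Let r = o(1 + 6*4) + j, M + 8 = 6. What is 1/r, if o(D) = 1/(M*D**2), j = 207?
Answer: 1250/258749 ≈ 0.0048309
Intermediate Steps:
M = -2 (M = -8 + 6 = -2)
o(D) = -1/(2*D**2) (o(D) = 1/(-2*D**2) = -1/(2*D**2))
r = 258749/1250 (r = -1/(2*(1 + 6*4)**2) + 207 = -1/(2*(1 + 24)**2) + 207 = -1/2/25**2 + 207 = -1/2*1/625 + 207 = -1/1250 + 207 = 258749/1250 ≈ 207.00)
1/r = 1/(258749/1250) = 1250/258749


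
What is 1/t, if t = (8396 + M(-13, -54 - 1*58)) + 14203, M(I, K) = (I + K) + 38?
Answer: 1/22512 ≈ 4.4421e-5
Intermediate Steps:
M(I, K) = 38 + I + K
t = 22512 (t = (8396 + (38 - 13 + (-54 - 1*58))) + 14203 = (8396 + (38 - 13 + (-54 - 58))) + 14203 = (8396 + (38 - 13 - 112)) + 14203 = (8396 - 87) + 14203 = 8309 + 14203 = 22512)
1/t = 1/22512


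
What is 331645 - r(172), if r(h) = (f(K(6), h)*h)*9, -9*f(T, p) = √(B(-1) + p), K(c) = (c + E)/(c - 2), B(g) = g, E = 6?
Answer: 331645 + 516*√19 ≈ 3.3389e+5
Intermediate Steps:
K(c) = (6 + c)/(-2 + c) (K(c) = (c + 6)/(c - 2) = (6 + c)/(-2 + c))
f(T, p) = -√(-1 + p)/9
r(h) = -h*√(-1 + h) (r(h) = ((-√(-1 + h)/9)*h)*9 = -h*√(-1 + h)/9*9 = -h*√(-1 + h))
331645 - r(172) = 331645 - (-1)*172*√(-1 + 172) = 331645 - (-1)*172*√171 = 331645 - (-1)*172*3*√19 = 331645 - (-516)*√19 = 331645 + 516*√19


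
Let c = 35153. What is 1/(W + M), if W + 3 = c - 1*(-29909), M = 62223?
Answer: 1/127282 ≈ 7.8566e-6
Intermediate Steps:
W = 65059 (W = -3 + (35153 - 1*(-29909)) = -3 + (35153 + 29909) = -3 + 65062 = 65059)
1/(W + M) = 1/(65059 + 62223) = 1/127282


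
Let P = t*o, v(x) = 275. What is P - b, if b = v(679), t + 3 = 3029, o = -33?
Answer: -100133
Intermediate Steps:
t = 3026 (t = -3 + 3029 = 3026)
b = 275
P = -99858 (P = 3026*(-33) = -99858)
P - b = -99858 - 1*275 = -99858 - 275 = -100133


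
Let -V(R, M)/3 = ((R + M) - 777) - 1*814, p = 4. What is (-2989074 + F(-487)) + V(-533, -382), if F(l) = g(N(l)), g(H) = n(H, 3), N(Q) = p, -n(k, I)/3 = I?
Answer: -2981565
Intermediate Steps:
n(k, I) = -3*I
N(Q) = 4
V(R, M) = 4773 - 3*M - 3*R (V(R, M) = -3*(((R + M) - 777) - 1*814) = -3*(((M + R) - 777) - 814) = -3*((-777 + M + R) - 814) = -3*(-1591 + M + R) = 4773 - 3*M - 3*R)
g(H) = -9 (g(H) = -3*3 = -9)
F(l) = -9
(-2989074 + F(-487)) + V(-533, -382) = (-2989074 - 9) + (4773 - 3*(-382) - 3*(-533)) = -2989083 + (4773 + 1146 + 1599) = -2989083 + 7518 = -2981565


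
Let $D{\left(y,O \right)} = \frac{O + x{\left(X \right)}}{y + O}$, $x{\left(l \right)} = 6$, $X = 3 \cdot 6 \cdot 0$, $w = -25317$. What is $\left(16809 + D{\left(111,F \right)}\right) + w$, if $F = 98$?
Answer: $- \frac{1778068}{209} \approx -8507.5$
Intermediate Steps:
$X = 0$ ($X = 18 \cdot 0 = 0$)
$D{\left(y,O \right)} = \frac{6 + O}{O + y}$ ($D{\left(y,O \right)} = \frac{O + 6}{y + O} = \frac{6 + O}{O + y}$)
$\left(16809 + D{\left(111,F \right)}\right) + w = \left(16809 + \frac{6 + 98}{98 + 111}\right) - 25317 = \left(16809 + \frac{1}{209} \cdot 104\right) - 25317 = \left(16809 + \frac{104}{209}\right) - 25317 = \frac{3513185}{209} - 25317 = - \frac{1778068}{209}$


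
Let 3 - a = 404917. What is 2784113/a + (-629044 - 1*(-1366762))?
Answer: 298709562139/404914 ≈ 7.3771e+5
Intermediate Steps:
a = -404914 (a = 3 - 1*404917 = 3 - 404917 = -404914)
2784113/a + (-629044 - 1*(-1366762)) = 2784113/(-404914) + (-629044 - 1*(-1366762)) = 2784113*(-1/404914) + (-629044 + 1366762) = -2784113/404914 + 737718 = 298709562139/404914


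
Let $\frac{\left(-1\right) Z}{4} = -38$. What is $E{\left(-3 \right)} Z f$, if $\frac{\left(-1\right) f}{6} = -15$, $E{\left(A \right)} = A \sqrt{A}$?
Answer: $- 41040 i \sqrt{3} \approx - 71083.0 i$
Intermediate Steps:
$E{\left(A \right)} = A^{\frac{3}{2}}$
$f = 90$ ($f = \left(-6\right) \left(-15\right) = 90$)
$Z = 152$ ($Z = \left(-4\right) \left(-38\right) = 152$)
$E{\left(-3 \right)} Z f = \left(-3\right)^{\frac{3}{2}} \cdot 152 \cdot 90 = - 3 i \sqrt{3} \cdot 152 \cdot 90 = - 456 i \sqrt{3} \cdot 90 = - 41040 i \sqrt{3}$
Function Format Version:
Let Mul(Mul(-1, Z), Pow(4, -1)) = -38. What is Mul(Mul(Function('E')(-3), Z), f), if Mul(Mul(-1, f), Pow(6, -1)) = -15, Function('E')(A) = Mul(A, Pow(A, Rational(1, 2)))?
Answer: Mul(-41040, I, Pow(3, Rational(1, 2))) ≈ Mul(-71083., I)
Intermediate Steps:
Function('E')(A) = Pow(A, Rational(3, 2))
f = 90 (f = Mul(-6, -15) = 90)
Z = 152 (Z = Mul(-4, -38) = 152)
Mul(Mul(Function('E')(-3), Z), f) = Mul(Mul(Pow(-3, Rational(3, 2)), 152), 90) = Mul(Mul(Mul(-3, I, Pow(3, Rational(1, 2))), 152), 90) = Mul(Mul(-456, I, Pow(3, Rational(1, 2))), 90) = Mul(-41040, I, Pow(3, Rational(1, 2)))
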